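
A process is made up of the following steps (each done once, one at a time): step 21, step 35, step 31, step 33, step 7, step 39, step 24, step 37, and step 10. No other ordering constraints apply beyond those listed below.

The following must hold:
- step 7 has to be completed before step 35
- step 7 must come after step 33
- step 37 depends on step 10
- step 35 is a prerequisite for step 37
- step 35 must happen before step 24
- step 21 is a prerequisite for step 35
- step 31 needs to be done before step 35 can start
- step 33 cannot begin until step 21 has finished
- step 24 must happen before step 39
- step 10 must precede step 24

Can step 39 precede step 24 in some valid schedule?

Following step 24 → step 39, step 24 must precede step 39 in every valid ordering.
Hence step 39 can never be scheduled before step 24.

No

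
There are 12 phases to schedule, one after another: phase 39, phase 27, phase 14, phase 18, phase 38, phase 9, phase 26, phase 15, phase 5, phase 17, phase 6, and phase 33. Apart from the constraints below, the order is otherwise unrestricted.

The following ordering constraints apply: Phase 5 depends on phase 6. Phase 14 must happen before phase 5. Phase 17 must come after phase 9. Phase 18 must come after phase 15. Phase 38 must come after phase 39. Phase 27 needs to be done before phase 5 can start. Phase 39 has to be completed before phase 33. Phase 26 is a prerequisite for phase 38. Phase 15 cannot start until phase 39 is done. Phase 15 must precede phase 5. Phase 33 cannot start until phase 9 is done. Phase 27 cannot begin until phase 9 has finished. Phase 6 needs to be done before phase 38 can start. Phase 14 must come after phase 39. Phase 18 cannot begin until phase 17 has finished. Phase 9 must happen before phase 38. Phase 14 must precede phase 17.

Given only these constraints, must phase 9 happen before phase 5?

There is a constraint chain phase 9 → phase 27 → phase 5.
That forces phase 9 before phase 5 in every valid schedule.

Yes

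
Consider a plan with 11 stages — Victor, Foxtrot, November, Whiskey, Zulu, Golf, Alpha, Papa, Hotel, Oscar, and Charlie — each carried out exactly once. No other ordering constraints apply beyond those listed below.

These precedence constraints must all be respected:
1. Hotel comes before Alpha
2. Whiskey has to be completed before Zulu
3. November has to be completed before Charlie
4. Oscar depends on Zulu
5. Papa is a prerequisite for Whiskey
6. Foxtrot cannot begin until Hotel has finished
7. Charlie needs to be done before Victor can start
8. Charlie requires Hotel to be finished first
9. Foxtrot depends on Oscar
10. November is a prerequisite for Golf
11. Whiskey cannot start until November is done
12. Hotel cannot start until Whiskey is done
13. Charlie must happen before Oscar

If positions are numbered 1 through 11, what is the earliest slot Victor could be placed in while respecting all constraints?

6

Every stage that must precede Victor has to come before it. Tracing all chains that end at Victor, those stages are: November, Whiskey, Papa, Hotel, Charlie — 5 in total.
With 5 mandatory predecessors, the earliest Victor can sit is position 5+1 = 6, and placing just those 5 first achieves it.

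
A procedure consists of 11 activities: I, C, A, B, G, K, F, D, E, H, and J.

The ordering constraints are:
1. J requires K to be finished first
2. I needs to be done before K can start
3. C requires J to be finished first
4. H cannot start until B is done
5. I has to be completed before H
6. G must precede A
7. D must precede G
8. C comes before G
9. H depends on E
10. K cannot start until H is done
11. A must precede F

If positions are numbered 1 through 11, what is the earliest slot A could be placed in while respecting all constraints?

Working backwards through the constraints from A, its full set of required predecessors is I, C, B, G, K, D, E, H, J — 9 of them.
So at minimum 9 activities come before A, putting A no earlier than position 10. That position is achievable by scheduling exactly those predecessors first.

10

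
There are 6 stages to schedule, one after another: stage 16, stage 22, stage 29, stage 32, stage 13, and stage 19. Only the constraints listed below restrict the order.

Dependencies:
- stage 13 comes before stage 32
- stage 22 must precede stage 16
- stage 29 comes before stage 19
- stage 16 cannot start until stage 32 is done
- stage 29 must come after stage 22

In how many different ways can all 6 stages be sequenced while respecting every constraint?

19

2 stages have no prerequisites (stage 22, stage 13), so any of them could come first.
Enumerating by repeatedly choosing an available stage (one whose prerequisites are all placed) gives 19 distinct complete orderings.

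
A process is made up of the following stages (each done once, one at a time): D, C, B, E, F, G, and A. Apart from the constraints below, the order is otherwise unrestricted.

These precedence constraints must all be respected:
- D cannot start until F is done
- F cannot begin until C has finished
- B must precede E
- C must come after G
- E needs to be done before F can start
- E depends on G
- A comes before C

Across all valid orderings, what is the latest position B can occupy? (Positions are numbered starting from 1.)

4

Following every chain forward from B, the stages that must come later are D, E, F — 3 of them.
So at least 3 stages follow B, putting B no later than position 4. That position is achievable by scheduling everything else first.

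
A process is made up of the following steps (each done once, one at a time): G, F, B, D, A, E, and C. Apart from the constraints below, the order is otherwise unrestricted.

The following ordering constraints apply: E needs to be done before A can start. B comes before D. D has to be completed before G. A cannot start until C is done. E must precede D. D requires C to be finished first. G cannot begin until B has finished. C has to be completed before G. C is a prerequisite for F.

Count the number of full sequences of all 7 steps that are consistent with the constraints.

101

The steps with no prerequisites are B, E, C; any of them can be placed first.
Systematically extending each partial ordering one step at a time and counting, there are 101 complete orderings.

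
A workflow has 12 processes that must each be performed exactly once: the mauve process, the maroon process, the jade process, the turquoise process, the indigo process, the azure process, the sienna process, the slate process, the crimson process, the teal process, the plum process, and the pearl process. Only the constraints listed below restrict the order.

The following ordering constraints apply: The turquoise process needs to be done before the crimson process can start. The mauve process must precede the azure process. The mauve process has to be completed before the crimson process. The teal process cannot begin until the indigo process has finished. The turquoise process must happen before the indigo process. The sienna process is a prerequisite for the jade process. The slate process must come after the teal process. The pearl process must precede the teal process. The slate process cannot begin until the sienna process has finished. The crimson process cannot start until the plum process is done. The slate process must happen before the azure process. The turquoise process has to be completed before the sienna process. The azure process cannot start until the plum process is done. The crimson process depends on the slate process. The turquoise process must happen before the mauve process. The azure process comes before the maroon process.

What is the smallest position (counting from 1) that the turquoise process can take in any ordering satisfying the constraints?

The turquoise process has no prerequisites at all, so it can go in position 1.

1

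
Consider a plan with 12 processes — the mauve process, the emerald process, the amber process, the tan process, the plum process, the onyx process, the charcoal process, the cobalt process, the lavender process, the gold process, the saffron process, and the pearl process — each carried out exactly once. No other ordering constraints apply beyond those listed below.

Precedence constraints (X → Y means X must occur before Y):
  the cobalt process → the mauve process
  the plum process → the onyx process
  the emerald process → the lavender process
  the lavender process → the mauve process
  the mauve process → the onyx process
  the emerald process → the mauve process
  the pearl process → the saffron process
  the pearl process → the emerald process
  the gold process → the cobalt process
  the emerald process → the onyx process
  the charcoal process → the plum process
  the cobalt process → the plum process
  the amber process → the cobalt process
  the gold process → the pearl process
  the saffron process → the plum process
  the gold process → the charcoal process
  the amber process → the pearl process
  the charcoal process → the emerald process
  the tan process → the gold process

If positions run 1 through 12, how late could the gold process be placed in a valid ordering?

Following every chain forward from the gold process, the processes that must come later are the mauve process, the emerald process, the plum process, the onyx process, the charcoal process, the cobalt process, the lavender process, the saffron process, the pearl process — 9 of them.
So at least 9 processes follow the gold process, putting the gold process no later than position 3. That position is achievable by scheduling everything else first.

3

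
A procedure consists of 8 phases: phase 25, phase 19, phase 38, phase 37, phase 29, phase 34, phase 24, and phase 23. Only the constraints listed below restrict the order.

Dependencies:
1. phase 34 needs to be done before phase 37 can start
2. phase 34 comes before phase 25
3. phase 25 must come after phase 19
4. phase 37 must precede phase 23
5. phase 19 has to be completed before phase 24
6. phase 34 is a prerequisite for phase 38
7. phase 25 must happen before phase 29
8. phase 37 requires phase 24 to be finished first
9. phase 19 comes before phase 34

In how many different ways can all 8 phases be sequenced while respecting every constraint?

90

Phase 19 is the only phase with nothing required before it, so every ordering starts there.
Systematically extending each partial ordering one phase at a time and counting, there are 90 complete orderings.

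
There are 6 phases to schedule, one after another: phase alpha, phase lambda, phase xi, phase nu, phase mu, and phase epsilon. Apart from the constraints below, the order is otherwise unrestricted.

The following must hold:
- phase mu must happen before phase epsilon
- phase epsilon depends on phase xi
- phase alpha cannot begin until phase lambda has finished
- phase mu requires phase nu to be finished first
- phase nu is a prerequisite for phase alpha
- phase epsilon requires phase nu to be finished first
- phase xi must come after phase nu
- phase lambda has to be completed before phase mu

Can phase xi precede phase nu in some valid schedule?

Following phase nu → phase xi, phase nu must precede phase xi in every valid ordering.
Hence phase xi can never be scheduled before phase nu.

No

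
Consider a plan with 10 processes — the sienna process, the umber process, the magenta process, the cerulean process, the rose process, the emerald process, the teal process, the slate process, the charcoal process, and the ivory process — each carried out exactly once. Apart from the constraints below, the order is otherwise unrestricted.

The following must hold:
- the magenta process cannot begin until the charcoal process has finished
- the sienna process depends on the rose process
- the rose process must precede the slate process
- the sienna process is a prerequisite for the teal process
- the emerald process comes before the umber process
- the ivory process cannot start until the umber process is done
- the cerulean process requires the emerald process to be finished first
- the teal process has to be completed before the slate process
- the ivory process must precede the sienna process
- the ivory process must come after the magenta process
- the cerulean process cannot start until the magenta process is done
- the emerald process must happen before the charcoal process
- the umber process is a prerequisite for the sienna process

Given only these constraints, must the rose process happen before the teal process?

Chaining the stated constraints: the rose process → the sienna process → the teal process.
So the rose process must precede the teal process in any valid ordering.

Yes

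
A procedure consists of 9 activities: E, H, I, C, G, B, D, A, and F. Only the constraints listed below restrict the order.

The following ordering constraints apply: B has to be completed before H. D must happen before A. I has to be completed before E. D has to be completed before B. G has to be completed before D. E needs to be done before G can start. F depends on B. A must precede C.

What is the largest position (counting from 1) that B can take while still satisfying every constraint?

Every activity that must follow B has to come after it. Tracing all chains starting from B, those activities are: H, F — 2 in total.
So at least 2 activities follow B, putting B no later than position 7. That position is achievable by scheduling everything else first.

7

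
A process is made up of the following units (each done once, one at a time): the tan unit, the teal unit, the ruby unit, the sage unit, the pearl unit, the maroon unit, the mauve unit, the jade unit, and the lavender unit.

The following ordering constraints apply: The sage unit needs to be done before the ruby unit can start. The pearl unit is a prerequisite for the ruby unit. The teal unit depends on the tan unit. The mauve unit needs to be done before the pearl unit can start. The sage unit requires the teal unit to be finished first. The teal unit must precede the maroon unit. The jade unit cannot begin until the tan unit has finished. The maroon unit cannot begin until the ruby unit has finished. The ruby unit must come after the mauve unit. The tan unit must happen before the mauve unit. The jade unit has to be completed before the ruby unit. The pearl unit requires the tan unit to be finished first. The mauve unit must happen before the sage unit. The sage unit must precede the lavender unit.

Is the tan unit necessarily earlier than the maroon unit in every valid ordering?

Following the dependencies: the tan unit → the teal unit → the maroon unit.
That forces the tan unit before the maroon unit in every valid schedule.

Yes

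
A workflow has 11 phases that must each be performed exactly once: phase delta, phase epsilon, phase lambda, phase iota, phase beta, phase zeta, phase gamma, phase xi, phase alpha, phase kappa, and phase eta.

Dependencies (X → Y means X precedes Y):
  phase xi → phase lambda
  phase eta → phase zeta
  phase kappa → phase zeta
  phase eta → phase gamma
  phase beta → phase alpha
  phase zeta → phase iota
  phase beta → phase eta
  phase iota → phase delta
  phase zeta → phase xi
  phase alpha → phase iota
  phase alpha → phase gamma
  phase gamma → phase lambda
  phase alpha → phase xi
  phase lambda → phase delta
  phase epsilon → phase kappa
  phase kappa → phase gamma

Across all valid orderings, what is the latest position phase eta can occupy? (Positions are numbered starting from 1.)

The phases that are forced after phase eta, directly or by a chain of constraints, are phase delta, phase lambda, phase iota, phase zeta, phase gamma, phase xi. That's 6 phases.
So at least 6 phases follow phase eta, putting phase eta no later than position 5. That position is achievable by scheduling everything else first.

5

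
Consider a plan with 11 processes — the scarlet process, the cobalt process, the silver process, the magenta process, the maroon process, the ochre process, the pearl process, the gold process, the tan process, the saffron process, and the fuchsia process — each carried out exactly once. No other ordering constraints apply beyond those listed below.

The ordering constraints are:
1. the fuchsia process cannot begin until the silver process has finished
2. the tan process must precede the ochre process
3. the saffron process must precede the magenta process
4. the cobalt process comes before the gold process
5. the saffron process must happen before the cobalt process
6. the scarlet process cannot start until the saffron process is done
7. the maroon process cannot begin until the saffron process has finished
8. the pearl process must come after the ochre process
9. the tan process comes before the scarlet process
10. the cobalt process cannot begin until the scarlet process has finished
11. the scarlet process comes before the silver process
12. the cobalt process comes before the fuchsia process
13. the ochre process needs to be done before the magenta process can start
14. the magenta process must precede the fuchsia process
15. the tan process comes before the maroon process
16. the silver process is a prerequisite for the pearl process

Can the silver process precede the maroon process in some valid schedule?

Yes

Nothing in the constraints forces the maroon process before the silver process — there is no chain from the maroon process to the silver process.
That means at least one valid schedule has the silver process before the maroon process.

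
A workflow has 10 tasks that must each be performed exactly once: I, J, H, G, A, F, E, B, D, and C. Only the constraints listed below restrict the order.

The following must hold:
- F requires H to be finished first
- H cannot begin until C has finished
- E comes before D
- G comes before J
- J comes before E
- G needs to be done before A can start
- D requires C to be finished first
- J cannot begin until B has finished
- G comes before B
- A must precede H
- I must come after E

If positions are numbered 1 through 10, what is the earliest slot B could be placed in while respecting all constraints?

2

Working backwards through the constraints from B, its only required predecessor is G.
So at minimum 1 task comes before B, putting B no earlier than position 2. That position is achievable by scheduling exactly that predecessor first.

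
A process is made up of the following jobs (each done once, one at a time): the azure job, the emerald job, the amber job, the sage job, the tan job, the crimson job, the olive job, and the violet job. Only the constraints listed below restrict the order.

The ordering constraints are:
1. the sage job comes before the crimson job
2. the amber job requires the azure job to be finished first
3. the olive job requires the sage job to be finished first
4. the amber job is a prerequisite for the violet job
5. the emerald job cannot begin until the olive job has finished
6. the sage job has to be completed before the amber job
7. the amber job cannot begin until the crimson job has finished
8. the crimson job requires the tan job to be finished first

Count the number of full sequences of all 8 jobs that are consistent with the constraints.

128

3 jobs have no prerequisites (the azure job, the sage job, the tan job), so any of them could come first.
Counting all ways to extend the partial order to a total order gives 128.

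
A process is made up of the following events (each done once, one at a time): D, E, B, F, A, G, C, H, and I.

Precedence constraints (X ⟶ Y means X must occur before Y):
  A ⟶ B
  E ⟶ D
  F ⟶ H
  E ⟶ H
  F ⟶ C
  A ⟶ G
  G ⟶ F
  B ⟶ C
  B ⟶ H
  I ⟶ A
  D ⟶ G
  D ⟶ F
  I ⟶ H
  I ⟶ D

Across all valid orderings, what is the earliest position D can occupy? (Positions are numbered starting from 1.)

Working backwards through the constraints from D, its full set of required predecessors is E, I — 2 of them.
With 2 mandatory predecessors, the earliest D can sit is position 2+1 = 3, and placing just those 2 first achieves it.

3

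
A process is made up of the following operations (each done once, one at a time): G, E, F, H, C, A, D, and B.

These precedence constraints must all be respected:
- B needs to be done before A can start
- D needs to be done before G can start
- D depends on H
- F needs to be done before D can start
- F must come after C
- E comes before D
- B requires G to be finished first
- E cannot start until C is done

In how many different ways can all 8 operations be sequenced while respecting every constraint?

2 operations have no prerequisites (H, C), so any of them could come first.
Counting all ways to extend the partial order to a total order gives 8.

8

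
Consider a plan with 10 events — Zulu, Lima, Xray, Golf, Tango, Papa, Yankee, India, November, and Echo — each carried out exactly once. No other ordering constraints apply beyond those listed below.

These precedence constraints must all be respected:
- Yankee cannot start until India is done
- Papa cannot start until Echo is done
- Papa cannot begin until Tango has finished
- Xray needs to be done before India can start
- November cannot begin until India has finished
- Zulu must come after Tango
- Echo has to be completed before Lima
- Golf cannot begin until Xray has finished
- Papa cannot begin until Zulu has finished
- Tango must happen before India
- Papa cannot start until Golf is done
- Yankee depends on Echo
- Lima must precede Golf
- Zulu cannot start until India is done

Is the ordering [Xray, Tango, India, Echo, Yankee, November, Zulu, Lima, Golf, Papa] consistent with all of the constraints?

Yes

Going through the constraints one by one, each required predecessor appears earlier in the sequence than its dependent — e.g. Xray (position 1) is before Golf (position 9), as required.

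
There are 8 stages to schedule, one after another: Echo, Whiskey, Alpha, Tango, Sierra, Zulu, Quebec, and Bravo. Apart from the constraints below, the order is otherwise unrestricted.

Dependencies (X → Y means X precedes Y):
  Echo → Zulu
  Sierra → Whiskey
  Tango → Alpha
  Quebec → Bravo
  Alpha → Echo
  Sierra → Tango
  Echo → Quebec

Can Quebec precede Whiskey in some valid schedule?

Nothing in the constraints forces Whiskey before Quebec — there is no chain from Whiskey to Quebec.
So a valid ordering placing Quebec earlier than Whiskey exists.

Yes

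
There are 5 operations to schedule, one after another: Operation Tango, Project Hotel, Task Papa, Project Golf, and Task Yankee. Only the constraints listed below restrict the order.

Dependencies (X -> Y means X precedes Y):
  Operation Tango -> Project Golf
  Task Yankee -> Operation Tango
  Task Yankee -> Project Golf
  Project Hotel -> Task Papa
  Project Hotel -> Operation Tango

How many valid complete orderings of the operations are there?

2 operations have no prerequisites (Project Hotel, Task Yankee), so any of them could come first.
Enumerating by repeatedly choosing an available operation (one whose prerequisites are all placed) gives 7 distinct complete orderings.

7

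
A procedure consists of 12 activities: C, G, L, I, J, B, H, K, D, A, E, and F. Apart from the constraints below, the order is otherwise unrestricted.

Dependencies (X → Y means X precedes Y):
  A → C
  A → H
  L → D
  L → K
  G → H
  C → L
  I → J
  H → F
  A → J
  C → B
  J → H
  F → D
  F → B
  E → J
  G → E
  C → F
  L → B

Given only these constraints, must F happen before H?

The constraints actually force H before F (via H → F), not the other way around.
So F does not have to come before H — it cannot.

No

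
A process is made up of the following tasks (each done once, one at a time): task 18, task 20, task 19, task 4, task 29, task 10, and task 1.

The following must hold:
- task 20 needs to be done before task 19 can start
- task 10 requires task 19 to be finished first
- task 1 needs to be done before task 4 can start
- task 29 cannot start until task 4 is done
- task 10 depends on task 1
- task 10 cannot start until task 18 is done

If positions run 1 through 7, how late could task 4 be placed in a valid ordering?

6

The only task forced after task 4 (directly or by a chain) is task 29.
With 1 mandatory successor out of 7 tasks total, the latest slot for task 4 is 7−1 = 6, and it's reachable by doing all non-successors before task 4.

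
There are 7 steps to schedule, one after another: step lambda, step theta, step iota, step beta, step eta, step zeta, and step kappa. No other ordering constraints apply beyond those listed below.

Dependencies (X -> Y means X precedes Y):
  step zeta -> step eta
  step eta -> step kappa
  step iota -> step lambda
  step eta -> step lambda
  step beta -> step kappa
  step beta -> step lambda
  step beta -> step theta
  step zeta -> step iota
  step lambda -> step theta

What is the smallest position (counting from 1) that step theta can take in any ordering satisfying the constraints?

Working backwards through the constraints from step theta, its full set of required predecessors is step lambda, step iota, step beta, step eta, step zeta — 5 of them.
With 5 mandatory predecessors, the earliest step theta can sit is position 5+1 = 6, and placing just those 5 first achieves it.

6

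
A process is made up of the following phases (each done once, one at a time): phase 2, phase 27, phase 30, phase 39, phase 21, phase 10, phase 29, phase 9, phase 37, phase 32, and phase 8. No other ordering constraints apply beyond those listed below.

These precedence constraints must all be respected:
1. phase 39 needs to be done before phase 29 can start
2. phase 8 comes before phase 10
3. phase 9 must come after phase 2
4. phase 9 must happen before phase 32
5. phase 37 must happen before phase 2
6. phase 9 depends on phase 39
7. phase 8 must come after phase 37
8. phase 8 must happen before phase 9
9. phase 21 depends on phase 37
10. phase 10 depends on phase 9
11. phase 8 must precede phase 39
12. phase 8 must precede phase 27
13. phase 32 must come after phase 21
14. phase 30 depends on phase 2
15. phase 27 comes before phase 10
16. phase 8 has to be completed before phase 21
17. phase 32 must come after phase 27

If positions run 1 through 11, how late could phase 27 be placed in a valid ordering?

The phases that are forced after phase 27, directly or by a chain of constraints, are phase 10, phase 32. That's 2 phases.
So at least 2 phases follow phase 27, putting phase 27 no later than position 9. That position is achievable by scheduling everything else first.

9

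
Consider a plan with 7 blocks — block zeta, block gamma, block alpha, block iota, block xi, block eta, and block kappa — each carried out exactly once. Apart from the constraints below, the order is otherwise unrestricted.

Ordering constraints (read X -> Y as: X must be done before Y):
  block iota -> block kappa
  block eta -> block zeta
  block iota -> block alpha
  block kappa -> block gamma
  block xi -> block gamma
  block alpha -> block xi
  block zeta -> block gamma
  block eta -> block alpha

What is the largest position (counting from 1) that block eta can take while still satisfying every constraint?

3

The blocks that are forced after block eta, directly or by a chain of constraints, are block zeta, block gamma, block alpha, block xi. That's 4 blocks.
So at least 4 blocks follow block eta, putting block eta no later than position 3. That position is achievable by scheduling everything else first.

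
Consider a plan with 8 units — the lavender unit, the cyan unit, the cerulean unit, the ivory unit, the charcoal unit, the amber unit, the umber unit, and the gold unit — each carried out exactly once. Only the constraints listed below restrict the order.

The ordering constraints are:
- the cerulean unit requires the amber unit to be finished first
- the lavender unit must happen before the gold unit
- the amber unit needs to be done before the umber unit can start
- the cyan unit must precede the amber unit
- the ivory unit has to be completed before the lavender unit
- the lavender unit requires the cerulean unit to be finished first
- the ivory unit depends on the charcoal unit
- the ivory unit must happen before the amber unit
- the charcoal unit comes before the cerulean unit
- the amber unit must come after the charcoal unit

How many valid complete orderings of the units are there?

2 units have no prerequisites (the cyan unit, the charcoal unit), so any of them could come first.
Enumerating by repeatedly choosing an available unit (one whose prerequisites are all placed) gives 12 distinct complete orderings.

12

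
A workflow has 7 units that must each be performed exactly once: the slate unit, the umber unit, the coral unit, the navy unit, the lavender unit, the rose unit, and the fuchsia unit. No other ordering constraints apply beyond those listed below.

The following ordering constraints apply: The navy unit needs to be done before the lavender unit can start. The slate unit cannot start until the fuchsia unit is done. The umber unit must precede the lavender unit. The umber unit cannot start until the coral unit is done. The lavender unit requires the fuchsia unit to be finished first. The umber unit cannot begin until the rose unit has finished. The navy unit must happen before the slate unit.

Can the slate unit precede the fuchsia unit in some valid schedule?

No

The constraints give a chain the fuchsia unit → the slate unit, which forces the fuchsia unit before the slate unit.
Hence the slate unit can never be scheduled before the fuchsia unit.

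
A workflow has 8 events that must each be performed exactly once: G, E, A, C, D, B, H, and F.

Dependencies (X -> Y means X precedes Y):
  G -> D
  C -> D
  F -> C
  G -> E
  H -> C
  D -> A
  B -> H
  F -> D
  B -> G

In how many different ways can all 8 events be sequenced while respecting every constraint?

48

The events with no prerequisites are B, F; any of them can be placed first.
Systematically extending each partial ordering one event at a time and counting, there are 48 complete orderings.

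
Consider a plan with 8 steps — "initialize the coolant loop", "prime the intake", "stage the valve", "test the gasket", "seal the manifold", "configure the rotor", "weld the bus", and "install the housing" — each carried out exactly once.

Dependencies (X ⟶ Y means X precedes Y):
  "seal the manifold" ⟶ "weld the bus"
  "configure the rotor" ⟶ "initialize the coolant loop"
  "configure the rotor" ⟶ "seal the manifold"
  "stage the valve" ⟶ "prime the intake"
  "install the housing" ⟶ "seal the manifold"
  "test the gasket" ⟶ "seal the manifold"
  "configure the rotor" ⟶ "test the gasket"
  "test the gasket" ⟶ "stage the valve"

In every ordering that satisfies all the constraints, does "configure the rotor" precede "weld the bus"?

Yes

Chaining the stated constraints: "configure the rotor" → "seal the manifold" → "weld the bus".
Hence "configure the rotor" necessarily comes before "weld the bus".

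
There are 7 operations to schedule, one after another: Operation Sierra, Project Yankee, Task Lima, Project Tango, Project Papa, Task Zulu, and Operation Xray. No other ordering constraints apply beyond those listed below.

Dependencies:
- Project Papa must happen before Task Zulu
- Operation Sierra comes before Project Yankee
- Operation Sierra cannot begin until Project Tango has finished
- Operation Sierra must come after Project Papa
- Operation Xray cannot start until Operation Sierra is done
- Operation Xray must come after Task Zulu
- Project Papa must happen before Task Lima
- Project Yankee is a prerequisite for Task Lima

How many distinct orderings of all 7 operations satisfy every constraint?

The operations with no prerequisites are Project Tango, Project Papa; any of them can be placed first.
Systematically extending each partial ordering one operation at a time and counting, there are 21 complete orderings.

21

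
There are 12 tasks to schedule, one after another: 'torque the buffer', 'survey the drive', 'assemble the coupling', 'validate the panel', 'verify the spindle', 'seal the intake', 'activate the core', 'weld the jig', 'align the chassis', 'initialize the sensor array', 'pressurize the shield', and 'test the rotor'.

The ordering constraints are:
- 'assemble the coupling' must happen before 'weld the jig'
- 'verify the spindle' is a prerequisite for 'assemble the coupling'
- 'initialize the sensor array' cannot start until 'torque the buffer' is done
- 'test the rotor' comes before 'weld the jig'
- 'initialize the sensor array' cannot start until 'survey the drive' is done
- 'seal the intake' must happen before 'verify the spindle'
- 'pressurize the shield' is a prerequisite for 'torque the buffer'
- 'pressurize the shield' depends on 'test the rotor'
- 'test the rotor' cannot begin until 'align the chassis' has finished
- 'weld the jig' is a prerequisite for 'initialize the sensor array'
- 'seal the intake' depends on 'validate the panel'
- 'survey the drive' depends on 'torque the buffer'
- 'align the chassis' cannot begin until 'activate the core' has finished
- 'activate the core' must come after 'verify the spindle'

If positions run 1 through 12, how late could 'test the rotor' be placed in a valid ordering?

7

Every task that must follow 'test the rotor' has to come after it. Tracing all chains starting from 'test the rotor', those tasks are: 'torque the buffer', 'survey the drive', 'weld the jig', 'initialize the sensor array', 'pressurize the shield' — 5 in total.
So at least 5 tasks follow 'test the rotor', putting 'test the rotor' no later than position 7. That position is achievable by scheduling everything else first.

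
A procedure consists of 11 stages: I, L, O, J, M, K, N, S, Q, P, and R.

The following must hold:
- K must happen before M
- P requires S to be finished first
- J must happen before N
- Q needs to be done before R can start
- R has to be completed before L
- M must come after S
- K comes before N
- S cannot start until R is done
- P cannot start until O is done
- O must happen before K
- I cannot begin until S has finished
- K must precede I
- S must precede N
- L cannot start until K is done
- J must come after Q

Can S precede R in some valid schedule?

No

There is a dependency chain R → S, so S always comes after R.
So no valid ordering can have S before R.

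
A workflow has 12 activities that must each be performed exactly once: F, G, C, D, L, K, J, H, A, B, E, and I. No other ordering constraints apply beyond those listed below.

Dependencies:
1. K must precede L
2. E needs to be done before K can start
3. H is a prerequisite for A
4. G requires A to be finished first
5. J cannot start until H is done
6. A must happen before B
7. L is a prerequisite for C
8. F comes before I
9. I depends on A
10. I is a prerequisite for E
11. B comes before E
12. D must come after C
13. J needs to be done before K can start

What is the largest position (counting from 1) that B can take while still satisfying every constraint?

7

Every activity that must follow B has to come after it. Tracing all chains starting from B, those activities are: C, D, L, K, E — 5 in total.
With 5 mandatory successors out of 12 activities total, the latest slot for B is 12−5 = 7, and it's reachable by doing all non-successors before B.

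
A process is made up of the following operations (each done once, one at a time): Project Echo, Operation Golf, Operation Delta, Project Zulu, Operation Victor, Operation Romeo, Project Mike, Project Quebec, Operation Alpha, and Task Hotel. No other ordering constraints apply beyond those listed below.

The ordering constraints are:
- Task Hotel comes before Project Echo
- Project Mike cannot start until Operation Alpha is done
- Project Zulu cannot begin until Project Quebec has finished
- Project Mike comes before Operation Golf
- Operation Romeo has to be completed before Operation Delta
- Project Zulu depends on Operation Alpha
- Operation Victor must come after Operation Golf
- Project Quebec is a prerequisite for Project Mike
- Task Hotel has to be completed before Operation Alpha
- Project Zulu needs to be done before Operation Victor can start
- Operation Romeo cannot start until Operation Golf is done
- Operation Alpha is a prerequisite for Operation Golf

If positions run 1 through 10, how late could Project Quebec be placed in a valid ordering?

4

Every operation that must follow Project Quebec has to come after it. Tracing all chains starting from Project Quebec, those operations are: Operation Golf, Operation Delta, Project Zulu, Operation Victor, Operation Romeo, Project Mike — 6 in total.
So at least 6 operations follow Project Quebec, putting Project Quebec no later than position 4. That position is achievable by scheduling everything else first.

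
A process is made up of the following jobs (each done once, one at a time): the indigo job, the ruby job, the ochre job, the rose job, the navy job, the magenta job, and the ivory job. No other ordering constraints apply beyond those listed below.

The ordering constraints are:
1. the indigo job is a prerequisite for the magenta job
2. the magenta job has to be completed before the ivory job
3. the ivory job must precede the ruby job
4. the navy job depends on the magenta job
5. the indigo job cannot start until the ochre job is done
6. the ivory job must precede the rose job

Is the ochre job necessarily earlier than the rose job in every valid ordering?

Following the dependencies: the ochre job → the indigo job → the magenta job → the ivory job → the rose job.
So the ochre job must precede the rose job in any valid ordering.

Yes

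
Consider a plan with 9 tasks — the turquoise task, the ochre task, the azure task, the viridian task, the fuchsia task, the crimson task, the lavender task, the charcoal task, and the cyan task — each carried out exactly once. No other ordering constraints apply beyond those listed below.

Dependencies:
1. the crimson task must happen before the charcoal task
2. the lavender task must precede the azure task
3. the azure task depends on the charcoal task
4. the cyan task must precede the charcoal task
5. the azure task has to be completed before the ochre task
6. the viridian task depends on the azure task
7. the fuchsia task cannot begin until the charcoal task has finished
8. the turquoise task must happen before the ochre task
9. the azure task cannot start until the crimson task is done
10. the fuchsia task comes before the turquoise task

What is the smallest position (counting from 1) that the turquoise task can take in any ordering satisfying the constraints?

The tasks that are forced before the turquoise task, directly or transitively, are the fuchsia task, the crimson task, the charcoal task, the cyan task. That's 4 tasks.
With 4 mandatory predecessors, the earliest the turquoise task can sit is position 4+1 = 5, and placing just those 4 first achieves it.

5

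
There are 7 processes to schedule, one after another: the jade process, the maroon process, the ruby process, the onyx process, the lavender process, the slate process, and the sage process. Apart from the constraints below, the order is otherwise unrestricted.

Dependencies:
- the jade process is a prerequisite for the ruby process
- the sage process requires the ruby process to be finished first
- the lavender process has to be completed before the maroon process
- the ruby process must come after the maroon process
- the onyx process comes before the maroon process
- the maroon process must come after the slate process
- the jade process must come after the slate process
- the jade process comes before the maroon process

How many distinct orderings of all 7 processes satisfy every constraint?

3 processes have no prerequisites (the onyx process, the lavender process, the slate process), so any of them could come first.
Enumerating by repeatedly choosing an available process (one whose prerequisites are all placed) gives 12 distinct complete orderings.

12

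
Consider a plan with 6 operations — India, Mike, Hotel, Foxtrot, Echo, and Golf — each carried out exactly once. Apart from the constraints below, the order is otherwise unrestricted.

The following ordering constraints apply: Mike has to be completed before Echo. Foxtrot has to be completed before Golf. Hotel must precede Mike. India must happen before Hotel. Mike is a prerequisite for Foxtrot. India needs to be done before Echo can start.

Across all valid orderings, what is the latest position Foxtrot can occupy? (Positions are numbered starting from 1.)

5

Following the constraints forward from Foxtrot, its only required successor is Golf.
With 1 mandatory successor out of 6 operations total, the latest slot for Foxtrot is 6−1 = 5, and it's reachable by doing all non-successors before Foxtrot.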